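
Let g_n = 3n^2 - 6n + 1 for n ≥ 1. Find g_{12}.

361

g_{12} = 3·12^2 - 6·12 + 1 = 361.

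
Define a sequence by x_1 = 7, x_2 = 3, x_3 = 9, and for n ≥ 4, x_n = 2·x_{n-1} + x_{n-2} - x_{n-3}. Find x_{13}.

21275

Compute successive terms:
x_4 = 14;  x_5 = 34;  x_6 = 73;  x_7 = 166;  x_8 = 371;  x_9 = 835;  x_{10} = 1875;  x_{11} = 4214;  x_{12} = 9468;  x_{13} = 21275.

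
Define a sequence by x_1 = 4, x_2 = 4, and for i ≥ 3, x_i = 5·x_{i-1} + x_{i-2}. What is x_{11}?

12623604

x_3 = 24  x_4 = 124  x_5 = 644  x_6 = 3344  x_7 = 17364  x_8 = 90164  x_9 = 468184  x_{10} = 2431084  x_{11} = 12623604.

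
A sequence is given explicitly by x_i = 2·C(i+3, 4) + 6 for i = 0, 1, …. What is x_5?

146

C(8, 4) = 70, so x_5 = 146.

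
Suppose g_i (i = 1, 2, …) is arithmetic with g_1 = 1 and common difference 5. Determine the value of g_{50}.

246

g_i = 1 + (i - 1)·5.
g_{50} = 1 + 49·5 = 246.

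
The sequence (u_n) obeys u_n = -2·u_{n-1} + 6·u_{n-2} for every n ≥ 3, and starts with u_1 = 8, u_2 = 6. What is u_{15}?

99254016

Iterate the recurrence:
u_3 = 36; u_4 = -36; u_5 = 288; …; u_{12} = -2046528; u_{13} = 7469568; u_{14} = -27218304; u_{15} = 99254016.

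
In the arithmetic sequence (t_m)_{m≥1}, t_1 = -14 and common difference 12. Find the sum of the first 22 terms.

t_m = -14 + (m - 1)·12.
t_{22} = 238; S = 22·(-14 + 238)/2 = 2464.

2464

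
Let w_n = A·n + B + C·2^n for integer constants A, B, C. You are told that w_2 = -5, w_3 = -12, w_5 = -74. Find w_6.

-165

At n = 2, 3, 5: 2A + B + 4C = -5; 3A + B + 8C = -12; 5A + B + 32C = -74.
Subtracting the first from the second: A + 4C = -7.
Subtracting the second from the third: 2A + 24C = -62.
Solving: C = -3, A = 5, then B = -3.
So w_n = 5·n + (-3) + (-3)·2^n; at n=6 this is -165.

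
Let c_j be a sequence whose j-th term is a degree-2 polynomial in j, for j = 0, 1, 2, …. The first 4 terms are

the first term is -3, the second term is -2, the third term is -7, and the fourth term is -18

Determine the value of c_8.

-163

1st diffs: 1, -5, -11.
2nd diffs: -6, -6 (constant).
Newton forward-difference form: c_j = -3 + 1·C(j,1) + (-6)·C(j,2).
At j = 8: j = 8, so c_8 = -3 + 8 - 168 = -163.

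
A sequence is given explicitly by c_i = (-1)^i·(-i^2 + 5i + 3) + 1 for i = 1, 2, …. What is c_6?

-2

(-1)^6 = 1; -i^2 + 5i + 3 at i=6 is -3; so c_6 = -2.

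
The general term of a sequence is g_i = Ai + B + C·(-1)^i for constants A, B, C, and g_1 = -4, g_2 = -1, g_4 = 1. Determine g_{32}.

At i = 1, 2, 4: A + B - C = -4; 2A + B + C = -1; 4A + B + C = 1.
Subtracting the first from the second: A + 2C = 3.
Subtracting the second from the third: 2A = 2.
Solving: C = 1, A = 1, then B = -4.
Therefore g_{32} = 32 + (-4) + 1·1 = 29.

29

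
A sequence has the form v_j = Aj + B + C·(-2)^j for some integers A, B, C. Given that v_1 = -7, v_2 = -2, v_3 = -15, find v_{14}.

The three given values yield: A + B - 2C = -7; 2A + B + 4C = -2; 3A + B - 8C = -15.
Subtracting the first from the second: A + 6C = 5.
Subtracting the second from the third: A - 12C = -13.
Solving: C = 1, A = -1, then B = -4.
Hence v_{14} = -1·14 + (-4) + 1·16384 = 16366.

16366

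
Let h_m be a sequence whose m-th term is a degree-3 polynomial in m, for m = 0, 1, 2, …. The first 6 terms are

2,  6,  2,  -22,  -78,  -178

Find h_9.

1st diffs: 4, -4, -24, -56, -100.
2nd diffs: -8, -20, -32, -44.
3rd diffs: -12, -12, -12 (constant).
Newton forward-difference form: h_m = 2 + 4·C(m,1) + (-8)·C(m,2) + (-12)·C(m,3).
At m = 9: m = 9, so h_9 = 2 + 36 - 288 - 1008 = -1258.

-1258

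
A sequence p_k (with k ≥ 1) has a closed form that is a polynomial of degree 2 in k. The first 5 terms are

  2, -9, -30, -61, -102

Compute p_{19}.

-1726

1st diffs: -11, -21, -31, -41.
2nd diffs: -10, -10, -10 (constant).
So p_k = -5k^2 + 4k + 3.
Evaluating at k = 19 gives p_{19} = -1726.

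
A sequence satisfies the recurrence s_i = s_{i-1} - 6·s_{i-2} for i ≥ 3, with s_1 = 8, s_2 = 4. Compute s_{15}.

2162116

Compute successive terms:
s_3 = -44, s_4 = -68, s_5 = 196, …, s_{12} = -117476, s_{13} = -291452, s_{14} = 413404, s_{15} = 2162116.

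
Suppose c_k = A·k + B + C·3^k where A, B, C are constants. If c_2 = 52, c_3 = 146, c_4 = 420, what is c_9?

98450

At k = 2, 3, 4: 2A + B + 9C = 52; 3A + B + 27C = 146; 4A + B + 81C = 420.
Subtracting the first from the second: A + 18C = 94.
Subtracting the second from the third: A + 54C = 274.
Solving: C = 5, A = 4, then B = -1.
So c_k = 4·k + (-1) + 5·3^k; at k=9 this is 98450.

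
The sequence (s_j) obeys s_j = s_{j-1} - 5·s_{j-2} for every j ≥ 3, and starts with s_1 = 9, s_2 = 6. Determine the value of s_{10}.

Applying the relation repeatedly:
s_3 = -39  s_4 = -69  s_5 = 126  s_6 = 471  s_7 = -159  s_8 = -2514  s_9 = -1719  s_{10} = 10851.

10851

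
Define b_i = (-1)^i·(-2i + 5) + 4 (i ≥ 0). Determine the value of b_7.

13

(-1)^7 = -1; -2i + 5 at i=7 is -9; so b_7 = 13.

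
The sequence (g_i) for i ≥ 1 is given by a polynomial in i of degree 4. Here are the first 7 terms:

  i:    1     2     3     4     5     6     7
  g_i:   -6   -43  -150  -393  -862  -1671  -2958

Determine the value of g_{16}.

-70701

1st diffs: -37, -107, -243, -469, -809, -1287.
2nd diffs: -70, -136, -226, -340, -478.
3rd diffs: -66, -90, -114, -138.
4th diffs: -24, -24, -24 (constant).
Newton forward-difference form: g_i = -6 + (-37)·C(i-1,1) + (-70)·C(i-1,2) + (-66)·C(i-1,3) + (-24)·C(i-1,4).
At i = 16: i-1 = 15, so g_{16} = -6 - 555 - 7350 - 30030 - 32760 = -70701.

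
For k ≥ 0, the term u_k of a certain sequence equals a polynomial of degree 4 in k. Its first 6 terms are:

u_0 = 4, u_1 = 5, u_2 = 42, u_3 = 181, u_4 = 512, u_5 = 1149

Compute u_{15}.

1st diffs: 1, 37, 139, 331, 637.
2nd diffs: 36, 102, 192, 306.
3rd diffs: 66, 90, 114.
4th diffs: 24, 24 (constant).
Newton forward-difference form: u_k = 4 + 1·C(k,1) + 36·C(k,2) + 66·C(k,3) + 24·C(k,4).
At k = 15: k = 15, so u_{15} = 4 + 15 + 3780 + 30030 + 32760 = 66589.

66589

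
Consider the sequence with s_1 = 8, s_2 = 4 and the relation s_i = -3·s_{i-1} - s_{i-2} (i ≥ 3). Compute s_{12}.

Iterate the recurrence:
s_3 = -20  s_4 = 56  s_5 = -148  s_6 = 388  s_7 = -1016  s_8 = 2660  s_9 = -6964  s_{10} = 18232  s_{11} = -47732  s_{12} = 124964.

124964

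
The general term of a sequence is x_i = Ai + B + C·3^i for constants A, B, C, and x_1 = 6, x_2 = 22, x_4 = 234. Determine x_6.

2174

The three given values yield: A + B + 3C = 6; 2A + B + 9C = 22; 4A + B + 81C = 234.
Subtracting the first from the second: A + 6C = 16.
Subtracting the second from the third: 2A + 72C = 212.
Solving: C = 3, A = -2, then B = -1.
So x_i = -2·i + (-1) + 3·3^i; at i=6 this is 2174.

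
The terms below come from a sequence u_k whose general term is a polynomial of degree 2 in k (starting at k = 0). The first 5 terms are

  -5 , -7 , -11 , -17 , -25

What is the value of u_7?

1st diffs: -2, -4, -6, -8.
2nd diffs: -2, -2, -2 (constant).
Newton forward-difference form: u_k = -5 + (-2)·C(k,1) + (-2)·C(k,2).
At k = 7: k = 7, so u_7 = -5 - 14 - 42 = -61.

-61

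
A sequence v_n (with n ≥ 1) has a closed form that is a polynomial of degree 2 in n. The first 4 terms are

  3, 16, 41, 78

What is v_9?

1st diffs: 13, 25, 37.
2nd diffs: 12, 12 (constant).
Newton forward-difference form: v_n = 3 + 13·C(n-1,1) + 12·C(n-1,2).
At n = 9: n-1 = 8, so v_9 = 3 + 104 + 336 = 443.

443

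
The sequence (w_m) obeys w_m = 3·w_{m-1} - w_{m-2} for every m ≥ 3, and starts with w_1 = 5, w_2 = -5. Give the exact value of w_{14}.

Compute successive terms:
w_3 = -20  w_4 = -55  w_5 = -145  …  w_{11} = -46745  w_{12} = -122380  w_{13} = -320395  w_{14} = -838805.

-838805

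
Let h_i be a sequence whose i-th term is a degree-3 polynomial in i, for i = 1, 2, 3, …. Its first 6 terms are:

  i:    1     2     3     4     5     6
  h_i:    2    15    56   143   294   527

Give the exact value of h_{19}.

19208

1st diffs: 13, 41, 87, 151, 233.
2nd diffs: 28, 46, 64, 82.
3rd diffs: 18, 18, 18 (constant).
So h_i = 3i^3 - 4i^2 + 4i - 1.
Evaluating at i = 19 gives h_{19} = 19208.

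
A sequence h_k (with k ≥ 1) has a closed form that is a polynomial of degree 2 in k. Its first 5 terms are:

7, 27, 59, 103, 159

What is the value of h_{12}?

887

1st diffs: 20, 32, 44, 56.
2nd diffs: 12, 12, 12 (constant).
So h_k = 6k^2 + 2k - 1.
Evaluating at k = 12 gives h_{12} = 887.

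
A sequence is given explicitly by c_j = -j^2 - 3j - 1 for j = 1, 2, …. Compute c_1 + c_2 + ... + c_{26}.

Over j = 1..26: Σj = 351, Σj² = 6201.
Total = (-1)·6201 + (-3)·351 + (-1)·26 = -7280.

-7280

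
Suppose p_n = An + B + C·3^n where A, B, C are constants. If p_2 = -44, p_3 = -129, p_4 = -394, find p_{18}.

-1937102364

The three given values yield: 2A + B + 9C = -44; 3A + B + 27C = -129; 4A + B + 81C = -394.
Subtracting the first from the second: A + 18C = -85.
Subtracting the second from the third: A + 54C = -265.
Solving: C = -5, A = 5, then B = -9.
Hence p_{18} = 5·18 + (-9) + (-5)·387420489 = -1937102364.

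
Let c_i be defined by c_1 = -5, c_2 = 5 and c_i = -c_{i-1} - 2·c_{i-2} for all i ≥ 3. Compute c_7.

Step forward from the initial values:
c_3 = 5;  c_4 = -15;  c_5 = 5;  c_6 = 25;  c_7 = -35.

-35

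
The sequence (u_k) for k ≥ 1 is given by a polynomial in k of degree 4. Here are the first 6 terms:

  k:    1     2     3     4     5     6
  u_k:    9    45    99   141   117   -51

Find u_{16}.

1st diffs: 36, 54, 42, -24, -168.
2nd diffs: 18, -12, -66, -144.
3rd diffs: -30, -54, -78.
4th diffs: -24, -24 (constant).
So u_k = -k^4 + 5k^3 + 4k^2 + 4k - 3.
Evaluating at k = 16 gives u_{16} = -43971.

-43971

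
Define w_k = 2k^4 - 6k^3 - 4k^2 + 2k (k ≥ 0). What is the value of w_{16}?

105504

w_{16} = 2·16^4 - 6·16^3 - 4·16^2 + 2·16 = 105504.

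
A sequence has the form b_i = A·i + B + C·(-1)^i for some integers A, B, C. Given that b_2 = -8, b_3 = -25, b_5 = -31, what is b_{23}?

Plug in i = 2, 3, 5: 2A + B + C = -8; 3A + B - C = -25; 5A + B - C = -31.
Subtracting the first from the second: A - 2C = -17.
Subtracting the second from the third: 2A = -6.
Solving: C = 7, A = -3, then B = -9.
Hence b_{23} = -3·23 + (-9) + 7·(-1) = -85.

-85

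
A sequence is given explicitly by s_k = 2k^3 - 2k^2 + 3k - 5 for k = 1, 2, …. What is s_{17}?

9294

s_{17} = 2·17^3 - 2·17^2 + 3·17 - 5 = 9294.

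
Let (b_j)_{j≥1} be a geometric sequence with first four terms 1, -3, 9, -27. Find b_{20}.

-1162261467

Common ratio r = -3.
b_j = 1·(-3)^(j-1).
b_{20} = 1·(-3)^19 = -1162261467.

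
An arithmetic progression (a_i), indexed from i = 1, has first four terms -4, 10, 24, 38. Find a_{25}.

332

Common difference d = 14.
a_i = -4 + (i - 1)·14.
a_{25} = -4 + 24·14 = 332.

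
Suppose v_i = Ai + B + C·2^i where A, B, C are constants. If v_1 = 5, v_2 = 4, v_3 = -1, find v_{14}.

The three given values yield: A + B + 2C = 5; 2A + B + 4C = 4; 3A + B + 8C = -1.
Subtracting the first from the second: A + 2C = -1.
Subtracting the second from the third: A + 4C = -5.
Solving: C = -2, A = 3, then B = 6.
So v_i = 3·i + 6 + (-2)·2^i; at i=14 this is -32720.

-32720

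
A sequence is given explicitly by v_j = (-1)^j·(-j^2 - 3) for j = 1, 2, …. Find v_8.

(-1)^8 = 1; -j^2 - 3 at j=8 is -67; so v_8 = -67.

-67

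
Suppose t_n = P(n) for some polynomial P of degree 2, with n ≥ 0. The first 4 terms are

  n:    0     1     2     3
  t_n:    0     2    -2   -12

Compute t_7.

1st diffs: 2, -4, -10.
2nd diffs: -6, -6 (constant).
So t_n = -3n^2 + 5n.
Evaluating at n = 7 gives t_7 = -112.

-112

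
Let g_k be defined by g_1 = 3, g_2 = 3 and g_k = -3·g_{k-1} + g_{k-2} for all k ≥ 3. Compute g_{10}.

Step forward from the initial values:
g_3 = -6  g_4 = 21  g_5 = -69  g_6 = 228  g_7 = -753  g_8 = 2487  g_9 = -8214  g_{10} = 27129.

27129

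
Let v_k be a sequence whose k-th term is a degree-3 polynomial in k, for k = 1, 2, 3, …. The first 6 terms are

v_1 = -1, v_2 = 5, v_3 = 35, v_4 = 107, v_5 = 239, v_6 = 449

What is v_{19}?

18467

1st diffs: 6, 30, 72, 132, 210.
2nd diffs: 24, 42, 60, 78.
3rd diffs: 18, 18, 18 (constant).
Newton forward-difference form: v_k = -1 + 6·C(k-1,1) + 24·C(k-1,2) + 18·C(k-1,3).
At k = 19: k-1 = 18, so v_{19} = -1 + 108 + 3672 + 14688 = 18467.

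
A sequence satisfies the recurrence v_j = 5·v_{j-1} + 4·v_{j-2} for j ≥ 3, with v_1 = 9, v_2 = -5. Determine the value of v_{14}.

1380839315

v_3 = 11;  v_4 = 35;  v_5 = 219;  …;  v_{11} = 7450091;  v_{12} = 42477155;  v_{13} = 242186139;  v_{14} = 1380839315.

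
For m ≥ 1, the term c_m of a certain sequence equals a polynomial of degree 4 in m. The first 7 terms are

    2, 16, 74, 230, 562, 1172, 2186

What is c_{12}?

19406

1st diffs: 14, 58, 156, 332, 610, 1014.
2nd diffs: 44, 98, 176, 278, 404.
3rd diffs: 54, 78, 102, 126.
4th diffs: 24, 24, 24 (constant).
Newton forward-difference form: c_m = 2 + 14·C(m-1,1) + 44·C(m-1,2) + 54·C(m-1,3) + 24·C(m-1,4).
At m = 12: m-1 = 11, so c_{12} = 2 + 154 + 2420 + 8910 + 7920 = 19406.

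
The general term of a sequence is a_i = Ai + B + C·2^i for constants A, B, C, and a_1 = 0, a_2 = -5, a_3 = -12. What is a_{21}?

-2097210

At i = 1, 2, 3: A + B + 2C = 0; 2A + B + 4C = -5; 3A + B + 8C = -12.
Subtracting the first from the second: A + 2C = -5.
Subtracting the second from the third: A + 4C = -7.
Solving: C = -1, A = -3, then B = 5.
Hence a_{21} = -3·21 + 5 + (-1)·2097152 = -2097210.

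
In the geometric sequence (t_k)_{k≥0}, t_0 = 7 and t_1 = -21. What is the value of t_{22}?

219667417263

Common ratio r = -3.
t_k = 7·(-3)^(k-0).
t_{22} = 7·(-3)^22 = 219667417263.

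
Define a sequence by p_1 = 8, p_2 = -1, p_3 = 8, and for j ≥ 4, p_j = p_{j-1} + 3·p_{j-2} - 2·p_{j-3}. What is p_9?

Compute successive terms:
p_4 = -11, p_5 = 15, p_6 = -34, p_7 = 33, p_8 = -99, p_9 = 68.

68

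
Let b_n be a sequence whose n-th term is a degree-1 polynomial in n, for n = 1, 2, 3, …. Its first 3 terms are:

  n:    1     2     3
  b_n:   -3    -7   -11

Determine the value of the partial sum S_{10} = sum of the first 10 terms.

-210

1st diffs: -4, -4 (constant).
So b_n = -4n + 1.
Continuing: …, -15, -19, -23, -27, …, b_{10} = -39.
Summing n = 1..10 (10 terms) gives -210.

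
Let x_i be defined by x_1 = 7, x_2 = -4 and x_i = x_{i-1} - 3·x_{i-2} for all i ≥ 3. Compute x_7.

-85

Compute successive terms:
x_3 = -25, x_4 = -13, x_5 = 62, x_6 = 101, x_7 = -85.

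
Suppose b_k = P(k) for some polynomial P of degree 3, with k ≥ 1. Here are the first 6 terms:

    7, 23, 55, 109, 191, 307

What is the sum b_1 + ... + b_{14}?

13384

1st diffs: 16, 32, 54, 82, 116.
2nd diffs: 16, 22, 28, 34.
3rd diffs: 6, 6, 6 (constant).
Newton forward-difference form: b_k = 7 + 16·C(k-1,1) + 16·C(k-1,2) + 6·C(k-1,3).
Continuing: …, 463, 665, 919, 1231, …, b_{14} = 3179.
Summing k = 1..14 (14 terms) gives 13384.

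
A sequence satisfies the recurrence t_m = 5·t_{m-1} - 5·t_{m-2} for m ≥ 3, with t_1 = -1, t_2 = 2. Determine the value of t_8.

Iterate the recurrence:
t_3 = 15, t_4 = 65, t_5 = 250, t_6 = 925, t_7 = 3375, t_8 = 12250.

12250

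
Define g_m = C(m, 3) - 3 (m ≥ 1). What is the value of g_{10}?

117

C(10, 3) = 120, so g_{10} = 117.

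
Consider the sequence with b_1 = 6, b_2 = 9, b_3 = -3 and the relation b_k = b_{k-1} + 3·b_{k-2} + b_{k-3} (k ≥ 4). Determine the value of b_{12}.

Iterate the recurrence:
b_4 = 30, b_5 = 30, b_6 = 117, b_7 = 237, b_8 = 618, b_9 = 1446, b_{10} = 3537, b_{11} = 8493, b_{12} = 20550.

20550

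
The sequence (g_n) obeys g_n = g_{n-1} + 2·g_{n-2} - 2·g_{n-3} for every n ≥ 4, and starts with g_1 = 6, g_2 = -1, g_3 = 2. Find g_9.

-54

g_4 = -12;  g_5 = -6;  g_6 = -34;  g_7 = -22;  g_8 = -78;  g_9 = -54.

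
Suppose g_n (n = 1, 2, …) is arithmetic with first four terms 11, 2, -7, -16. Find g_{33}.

Common difference d = -9.
g_n = 11 + (n - 1)·(-9).
g_{33} = 11 + 32·(-9) = -277.

-277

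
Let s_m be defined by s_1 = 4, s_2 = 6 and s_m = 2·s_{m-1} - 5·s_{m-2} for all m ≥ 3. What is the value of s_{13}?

57308

Applying the relation repeatedly:
s_3 = -8; s_4 = -46; s_5 = -52; …; s_{10} = -5514; s_{11} = -2168; s_{12} = 23234; s_{13} = 57308.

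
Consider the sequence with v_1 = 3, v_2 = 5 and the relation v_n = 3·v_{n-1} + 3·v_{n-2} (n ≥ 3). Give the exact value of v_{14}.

Iterate the recurrence:
v_3 = 24  v_4 = 87  v_5 = 333  …  v_{11} = 987309  v_{12} = 3743172  v_{13} = 14191443  v_{14} = 53803845.

53803845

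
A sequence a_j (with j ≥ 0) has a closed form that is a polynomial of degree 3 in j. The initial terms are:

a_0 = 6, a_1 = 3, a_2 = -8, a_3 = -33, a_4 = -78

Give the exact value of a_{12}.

1st diffs: -3, -11, -25, -45.
2nd diffs: -8, -14, -20.
3rd diffs: -6, -6 (constant).
Newton forward-difference form: a_j = 6 + (-3)·C(j,1) + (-8)·C(j,2) + (-6)·C(j,3).
At j = 12: j = 12, so a_{12} = 6 - 36 - 528 - 1320 = -1878.

-1878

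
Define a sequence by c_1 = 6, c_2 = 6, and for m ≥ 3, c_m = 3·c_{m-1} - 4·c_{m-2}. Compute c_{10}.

Iterate the recurrence:
c_3 = -6  c_4 = -42  c_5 = -102  c_6 = -138  c_7 = -6  c_8 = 534  c_9 = 1626  c_{10} = 2742.

2742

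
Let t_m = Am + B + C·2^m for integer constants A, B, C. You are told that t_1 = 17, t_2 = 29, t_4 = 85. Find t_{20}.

Plug in m = 1, 2, 4: A + B + 2C = 17; 2A + B + 4C = 29; 4A + B + 16C = 85.
Subtracting the first from the second: A + 2C = 12.
Subtracting the second from the third: 2A + 12C = 56.
Solving: C = 4, A = 4, then B = 5.
Hence t_{20} = 4·20 + 5 + 4·1048576 = 4194389.

4194389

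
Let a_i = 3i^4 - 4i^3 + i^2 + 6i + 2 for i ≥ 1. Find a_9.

16904

a_9 = 3·9^4 - 4·9^3 + 1·9^2 + 6·9 + 2 = 16904.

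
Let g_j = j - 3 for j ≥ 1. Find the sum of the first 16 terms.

Over j = 1..16: Σj = 136.
Total = (1)·136 + (-3)·16 = 88.

88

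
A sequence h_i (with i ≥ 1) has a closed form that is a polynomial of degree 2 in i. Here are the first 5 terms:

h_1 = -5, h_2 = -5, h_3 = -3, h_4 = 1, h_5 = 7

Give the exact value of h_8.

37

1st diffs: 0, 2, 4, 6.
2nd diffs: 2, 2, 2 (constant).
Newton forward-difference form: h_i = -5 + 2·C(i-1,2).
At i = 8: i-1 = 7, so h_8 = -5 + 42 = 37.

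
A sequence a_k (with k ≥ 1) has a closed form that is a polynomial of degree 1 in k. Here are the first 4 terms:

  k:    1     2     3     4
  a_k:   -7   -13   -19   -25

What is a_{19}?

-115

1st diffs: -6, -6, -6 (constant).
So a_k = -6k - 1.
Evaluating at k = 19 gives a_{19} = -115.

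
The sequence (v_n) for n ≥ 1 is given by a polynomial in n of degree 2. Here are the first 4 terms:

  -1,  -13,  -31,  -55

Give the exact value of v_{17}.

-913

1st diffs: -12, -18, -24.
2nd diffs: -6, -6 (constant).
So v_n = -3n^2 - 3n + 5.
Evaluating at n = 17 gives v_{17} = -913.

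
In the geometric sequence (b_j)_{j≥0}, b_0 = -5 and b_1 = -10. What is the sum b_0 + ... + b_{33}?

-85899345915

Common ratio r = 2.
b_j = (-5)·2^(j-0).
S = (-5)·(2^34 - 1)/(2 - 1) = (-5)·(17179869184 - 1)/(1) = -85899345915.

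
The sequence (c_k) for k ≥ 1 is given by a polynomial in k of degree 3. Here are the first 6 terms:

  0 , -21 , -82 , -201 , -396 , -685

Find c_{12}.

1st diffs: -21, -61, -119, -195, -289.
2nd diffs: -40, -58, -76, -94.
3rd diffs: -18, -18, -18 (constant).
So c_k = -3k^3 - 2k^2 + 6k - 1.
Evaluating at k = 12 gives c_{12} = -5401.

-5401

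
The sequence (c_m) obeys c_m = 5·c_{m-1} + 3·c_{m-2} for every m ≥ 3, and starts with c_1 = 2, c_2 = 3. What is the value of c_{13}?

Step forward from the initial values:
c_3 = 21, c_4 = 114, c_5 = 633, …, c_{10} = 3306858, c_{11} = 18324561, c_{12} = 101543379, c_{13} = 562690578.

562690578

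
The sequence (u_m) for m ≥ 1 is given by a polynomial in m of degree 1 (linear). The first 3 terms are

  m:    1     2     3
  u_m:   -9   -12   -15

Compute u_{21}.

1st diffs: -3, -3 (constant).
So u_m = -3m - 6.
Evaluating at m = 21 gives u_{21} = -69.

-69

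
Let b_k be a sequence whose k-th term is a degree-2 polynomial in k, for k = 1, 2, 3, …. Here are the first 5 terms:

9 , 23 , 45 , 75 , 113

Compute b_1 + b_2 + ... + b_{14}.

4312

1st diffs: 14, 22, 30, 38.
2nd diffs: 8, 8, 8 (constant).
So b_k = 4k^2 + 2k + 3.
Continuing: …, 159, 213, 275, 345, …, b_{14} = 815.
Summing k = 1..14 (14 terms) gives 4312.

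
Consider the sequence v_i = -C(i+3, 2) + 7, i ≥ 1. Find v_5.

C(8, 2) = 28, so v_5 = -21.

-21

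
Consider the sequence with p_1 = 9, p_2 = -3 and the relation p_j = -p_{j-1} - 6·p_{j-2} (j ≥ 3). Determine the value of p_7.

-771

Applying the relation repeatedly:
p_3 = -51  p_4 = 69  p_5 = 237  p_6 = -651  p_7 = -771.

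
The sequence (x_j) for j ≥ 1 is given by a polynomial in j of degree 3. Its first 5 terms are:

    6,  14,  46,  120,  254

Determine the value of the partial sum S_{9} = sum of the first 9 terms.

1st diffs: 8, 32, 74, 134.
2nd diffs: 24, 42, 60.
3rd diffs: 18, 18 (constant).
Newton forward-difference form: x_j = 6 + 8·C(j-1,1) + 24·C(j-1,2) + 18·C(j-1,3).
Continuing: 466, 774, 1196, 1750.
Summing j = 1..9 (9 terms) gives 4626.

4626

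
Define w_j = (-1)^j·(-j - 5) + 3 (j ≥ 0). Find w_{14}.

(-1)^14 = 1; -j - 5 at j=14 is -19; so w_{14} = -16.

-16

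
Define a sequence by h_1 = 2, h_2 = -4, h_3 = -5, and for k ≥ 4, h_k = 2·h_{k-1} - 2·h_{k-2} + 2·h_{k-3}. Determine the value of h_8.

Compute successive terms:
h_4 = 2  h_5 = 6  h_6 = -2  h_7 = -12  h_8 = -8.

-8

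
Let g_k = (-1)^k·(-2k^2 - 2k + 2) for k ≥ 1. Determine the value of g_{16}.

-542

(-1)^16 = 1; -2k^2 - 2k + 2 at k=16 is -542; so g_{16} = -542.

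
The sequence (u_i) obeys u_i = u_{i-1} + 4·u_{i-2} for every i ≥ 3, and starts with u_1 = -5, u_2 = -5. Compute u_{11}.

Step forward from the initial values:
u_3 = -25  u_4 = -45  u_5 = -145  u_6 = -325  u_7 = -905  u_8 = -2205  u_9 = -5825  u_{10} = -14645  u_{11} = -37945.

-37945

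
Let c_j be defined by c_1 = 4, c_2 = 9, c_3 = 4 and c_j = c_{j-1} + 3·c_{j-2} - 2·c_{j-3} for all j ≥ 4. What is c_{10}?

1059

Applying the relation repeatedly:
c_4 = 23;  c_5 = 17;  c_6 = 78;  c_7 = 83;  c_8 = 283;  c_9 = 376;  c_{10} = 1059.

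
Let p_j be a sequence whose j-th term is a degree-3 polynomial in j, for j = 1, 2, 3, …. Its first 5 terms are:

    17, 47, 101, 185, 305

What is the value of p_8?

1st diffs: 30, 54, 84, 120.
2nd diffs: 24, 30, 36.
3rd diffs: 6, 6 (constant).
Newton forward-difference form: p_j = 17 + 30·C(j-1,1) + 24·C(j-1,2) + 6·C(j-1,3).
At j = 8: j-1 = 7, so p_8 = 17 + 210 + 504 + 210 = 941.

941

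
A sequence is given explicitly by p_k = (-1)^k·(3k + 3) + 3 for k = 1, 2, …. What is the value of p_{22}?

72

(-1)^22 = 1; 3k + 3 at k=22 is 69; so p_{22} = 72.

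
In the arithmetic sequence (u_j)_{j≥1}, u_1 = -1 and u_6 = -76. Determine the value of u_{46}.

Common difference d = (-76 - (-1)) / (6 - 1) = -15.
u_j = -1 + (j - 1)·(-15).
u_{46} = -1 + 45·(-15) = -676.

-676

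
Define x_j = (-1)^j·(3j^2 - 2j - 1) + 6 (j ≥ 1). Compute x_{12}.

413

(-1)^12 = 1; 3j^2 - 2j - 1 at j=12 is 407; so x_{12} = 413.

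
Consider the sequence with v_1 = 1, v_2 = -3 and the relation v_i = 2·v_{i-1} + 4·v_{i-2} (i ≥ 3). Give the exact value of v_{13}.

Compute successive terms:
v_3 = -2;  v_4 = -16;  v_5 = -40;  …;  v_{10} = -15360;  v_{11} = -49664;  v_{12} = -160768;  v_{13} = -520192.

-520192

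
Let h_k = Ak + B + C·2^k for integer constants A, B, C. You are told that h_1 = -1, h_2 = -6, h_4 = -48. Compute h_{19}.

The three given values yield: A + B + 2C = -1; 2A + B + 4C = -6; 4A + B + 16C = -48.
Subtracting the first from the second: A + 2C = -5.
Subtracting the second from the third: 2A + 12C = -42.
Solving: C = -4, A = 3, then B = 4.
Hence h_{19} = 3·19 + 4 + (-4)·524288 = -2097091.

-2097091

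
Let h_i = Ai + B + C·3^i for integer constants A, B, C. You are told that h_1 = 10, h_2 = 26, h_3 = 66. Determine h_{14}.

Plug in i = 1, 2, 3: A + B + 3C = 10; 2A + B + 9C = 26; 3A + B + 27C = 66.
Subtracting the first from the second: A + 6C = 16.
Subtracting the second from the third: A + 18C = 40.
Solving: C = 2, A = 4, then B = 0.
So h_i = 4·i + 0 + 2·3^i; at i=14 this is 9565994.

9565994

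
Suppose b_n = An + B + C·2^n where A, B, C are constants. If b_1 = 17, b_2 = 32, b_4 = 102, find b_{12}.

Plug in n = 1, 2, 4: A + B + 2C = 17; 2A + B + 4C = 32; 4A + B + 16C = 102.
Subtracting the first from the second: A + 2C = 15.
Subtracting the second from the third: 2A + 12C = 70.
Solving: C = 5, A = 5, then B = 2.
Hence b_{12} = 5·12 + 2 + 5·4096 = 20542.

20542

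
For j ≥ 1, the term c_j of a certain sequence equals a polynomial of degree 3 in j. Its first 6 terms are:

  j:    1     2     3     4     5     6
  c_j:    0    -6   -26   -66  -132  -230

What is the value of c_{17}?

1st diffs: -6, -20, -40, -66, -98.
2nd diffs: -14, -20, -26, -32.
3rd diffs: -6, -6, -6 (constant).
So c_j = -j^3 - j^2 + 4j - 2.
Evaluating at j = 17 gives c_{17} = -5136.

-5136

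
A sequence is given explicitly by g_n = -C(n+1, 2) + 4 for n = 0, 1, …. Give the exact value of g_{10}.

-51

C(11, 2) = 55, so g_{10} = -51.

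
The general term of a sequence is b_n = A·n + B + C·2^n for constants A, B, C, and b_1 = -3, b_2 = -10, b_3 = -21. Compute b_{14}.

The three given values yield: A + B + 2C = -3; 2A + B + 4C = -10; 3A + B + 8C = -21.
Subtracting the first from the second: A + 2C = -7.
Subtracting the second from the third: A + 4C = -11.
Solving: C = -2, A = -3, then B = 4.
Hence b_{14} = -3·14 + 4 + (-2)·16384 = -32806.

-32806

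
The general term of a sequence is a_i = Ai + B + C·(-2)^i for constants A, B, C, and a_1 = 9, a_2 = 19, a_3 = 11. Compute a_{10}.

The three given values yield: A + B - 2C = 9; 2A + B + 4C = 19; 3A + B - 8C = 11.
Subtracting the first from the second: A + 6C = 10.
Subtracting the second from the third: A - 12C = -8.
Solving: C = 1, A = 4, then B = 7.
Therefore a_{10} = 40 + 7 + 1·1024 = 1071.

1071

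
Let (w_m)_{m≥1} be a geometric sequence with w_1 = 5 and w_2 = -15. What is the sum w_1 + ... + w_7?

Common ratio r = -3.
w_m = 5·(-3)^(m-1).
S = 5·((-3)^7 - 1)/(-3 - 1) = 5·(-2187 - 1)/(-4) = 2735.

2735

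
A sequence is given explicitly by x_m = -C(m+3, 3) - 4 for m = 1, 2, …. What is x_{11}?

C(14, 3) = 364, so x_{11} = -368.

-368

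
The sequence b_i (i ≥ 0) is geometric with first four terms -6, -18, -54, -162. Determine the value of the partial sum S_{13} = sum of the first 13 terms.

-4782966

Common ratio r = 3.
b_i = (-6)·3^(i-0).
S = (-6)·(3^13 - 1)/(3 - 1) = (-6)·(1594323 - 1)/(2) = -4782966.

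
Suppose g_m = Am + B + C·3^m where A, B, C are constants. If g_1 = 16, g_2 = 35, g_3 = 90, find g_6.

2199

At m = 1, 2, 3: A + B + 3C = 16; 2A + B + 9C = 35; 3A + B + 27C = 90.
Subtracting the first from the second: A + 6C = 19.
Subtracting the second from the third: A + 18C = 55.
Solving: C = 3, A = 1, then B = 6.
Hence g_6 = 1·6 + 6 + 3·729 = 2199.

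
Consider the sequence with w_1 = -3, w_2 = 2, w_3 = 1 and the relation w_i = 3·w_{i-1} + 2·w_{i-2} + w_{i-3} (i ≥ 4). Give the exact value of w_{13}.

Compute successive terms:
w_4 = 4; w_5 = 16; w_6 = 57; w_7 = 207; w_8 = 751; w_9 = 2724; w_{10} = 9881; w_{11} = 35842; w_{12} = 130012; w_{13} = 471601.

471601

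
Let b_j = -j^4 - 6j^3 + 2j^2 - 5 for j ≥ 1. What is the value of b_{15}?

-70430

b_{15} = -1·15^4 - 6·15^3 + 2·15^2 - 5 = -70430.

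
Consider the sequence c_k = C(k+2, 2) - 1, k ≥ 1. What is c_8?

C(10, 2) = 45, so c_8 = 44.

44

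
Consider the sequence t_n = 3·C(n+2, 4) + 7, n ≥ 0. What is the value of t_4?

52

C(6, 4) = 15, so t_4 = 52.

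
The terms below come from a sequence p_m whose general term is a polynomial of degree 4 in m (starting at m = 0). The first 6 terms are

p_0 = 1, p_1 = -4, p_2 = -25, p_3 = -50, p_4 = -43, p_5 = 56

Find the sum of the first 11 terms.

1st diffs: -5, -21, -25, 7, 99.
2nd diffs: -16, -4, 32, 92.
3rd diffs: 12, 36, 60.
4th diffs: 24, 24 (constant).
Newton forward-difference form: p_m = 1 + (-5)·C(m,1) + (-16)·C(m,2) + 12·C(m,3) + 24·C(m,4).
Continuing: …, 331, 890, 1865, 3412, …, p_{10} = 5711.
Summing m = 0..10 (11 terms) gives 12144.

12144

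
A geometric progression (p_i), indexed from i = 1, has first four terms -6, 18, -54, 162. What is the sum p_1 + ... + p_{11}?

-265722

Common ratio r = -3.
p_i = (-6)·(-3)^(i-1).
S = (-6)·((-3)^11 - 1)/(-3 - 1) = (-6)·(-177147 - 1)/(-4) = -265722.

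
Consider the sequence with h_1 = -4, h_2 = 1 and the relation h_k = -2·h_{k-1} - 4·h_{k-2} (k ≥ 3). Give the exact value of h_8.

64

Compute successive terms:
h_3 = 14  h_4 = -32  h_5 = 8  h_6 = 112  h_7 = -256  h_8 = 64.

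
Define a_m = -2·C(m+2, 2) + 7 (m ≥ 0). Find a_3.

C(5, 2) = 10, so a_3 = -13.

-13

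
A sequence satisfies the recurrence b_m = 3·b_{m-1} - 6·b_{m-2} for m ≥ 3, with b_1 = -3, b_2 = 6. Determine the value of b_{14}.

-664848

Compute successive terms:
b_3 = 36, b_4 = 72, b_5 = 0, …, b_{11} = 34992, b_{12} = -11664, b_{13} = -244944, b_{14} = -664848.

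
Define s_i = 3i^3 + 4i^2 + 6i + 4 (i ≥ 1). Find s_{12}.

5836

s_{12} = 3·12^3 + 4·12^2 + 6·12 + 4 = 5836.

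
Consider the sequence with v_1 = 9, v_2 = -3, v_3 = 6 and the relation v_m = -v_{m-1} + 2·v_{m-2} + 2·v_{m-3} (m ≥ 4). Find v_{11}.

-84

Applying the relation repeatedly:
v_4 = 6;  v_5 = 0;  v_6 = 24;  v_7 = -12;  v_8 = 60;  v_9 = -36;  v_{10} = 132;  v_{11} = -84.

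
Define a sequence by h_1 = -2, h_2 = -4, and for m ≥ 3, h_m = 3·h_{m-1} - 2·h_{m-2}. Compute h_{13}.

-8192

Compute successive terms:
h_3 = -8, h_4 = -16, h_5 = -32, …, h_{10} = -1024, h_{11} = -2048, h_{12} = -4096, h_{13} = -8192.
(Characteristic roots are 2 and 1.)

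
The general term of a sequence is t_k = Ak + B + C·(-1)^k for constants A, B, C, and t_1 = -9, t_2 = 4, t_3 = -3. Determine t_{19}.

45

Plug in k = 1, 2, 3: A + B - C = -9; 2A + B + C = 4; 3A + B - C = -3.
Subtracting the first from the second: A + 2C = 13.
Subtracting the second from the third: A - 2C = -7.
Solving: C = 5, A = 3, then B = -7.
Hence t_{19} = 3·19 + (-7) + 5·(-1) = 45.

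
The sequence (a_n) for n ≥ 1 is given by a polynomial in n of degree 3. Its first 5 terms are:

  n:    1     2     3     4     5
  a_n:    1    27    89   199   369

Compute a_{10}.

1st diffs: 26, 62, 110, 170.
2nd diffs: 36, 48, 60.
3rd diffs: 12, 12 (constant).
So a_n = 2n^3 + 6n^2 - 6n - 1.
Evaluating at n = 10 gives a_{10} = 2539.

2539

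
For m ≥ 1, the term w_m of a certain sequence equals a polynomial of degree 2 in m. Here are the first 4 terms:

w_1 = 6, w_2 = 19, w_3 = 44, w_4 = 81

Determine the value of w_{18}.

1st diffs: 13, 25, 37.
2nd diffs: 12, 12 (constant).
Newton forward-difference form: w_m = 6 + 13·C(m-1,1) + 12·C(m-1,2).
At m = 18: m-1 = 17, so w_{18} = 6 + 221 + 1632 = 1859.

1859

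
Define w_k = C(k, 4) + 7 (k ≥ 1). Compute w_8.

C(8, 4) = 70, so w_8 = 77.

77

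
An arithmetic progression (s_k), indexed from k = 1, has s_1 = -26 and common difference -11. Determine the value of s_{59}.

s_k = -26 + (k - 1)·(-11).
s_{59} = -26 + 58·(-11) = -664.

-664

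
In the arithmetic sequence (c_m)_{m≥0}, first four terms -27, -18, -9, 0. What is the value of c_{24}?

Common difference d = 9.
c_m = -27 + (m - 0)·9.
c_{24} = -27 + 24·9 = 189.

189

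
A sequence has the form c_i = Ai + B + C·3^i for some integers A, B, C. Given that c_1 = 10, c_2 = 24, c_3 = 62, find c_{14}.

9565968

The three given values yield: A + B + 3C = 10; 2A + B + 9C = 24; 3A + B + 27C = 62.
Subtracting the first from the second: A + 6C = 14.
Subtracting the second from the third: A + 18C = 38.
Solving: C = 2, A = 2, then B = 2.
So c_i = 2·i + 2 + 2·3^i; at i=14 this is 9565968.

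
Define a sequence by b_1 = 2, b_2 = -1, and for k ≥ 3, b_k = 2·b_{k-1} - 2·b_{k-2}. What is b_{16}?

640

Applying the relation repeatedly:
b_3 = -6; b_4 = -10; b_5 = -8; …; b_{13} = -128; b_{14} = 64; b_{15} = 384; b_{16} = 640.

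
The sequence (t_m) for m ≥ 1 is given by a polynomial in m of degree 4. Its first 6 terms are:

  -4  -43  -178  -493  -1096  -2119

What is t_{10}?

-13891

1st diffs: -39, -135, -315, -603, -1023.
2nd diffs: -96, -180, -288, -420.
3rd diffs: -84, -108, -132.
4th diffs: -24, -24 (constant).
Newton forward-difference form: t_m = -4 + (-39)·C(m-1,1) + (-96)·C(m-1,2) + (-84)·C(m-1,3) + (-24)·C(m-1,4).
At m = 10: m-1 = 9, so t_{10} = -4 - 351 - 3456 - 7056 - 3024 = -13891.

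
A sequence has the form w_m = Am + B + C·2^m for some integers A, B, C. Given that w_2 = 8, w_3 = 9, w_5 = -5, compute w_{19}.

The three given values yield: 2A + B + 4C = 8; 3A + B + 8C = 9; 5A + B + 32C = -5.
Subtracting the first from the second: A + 4C = 1.
Subtracting the second from the third: 2A + 24C = -14.
Solving: C = -1, A = 5, then B = 2.
Hence w_{19} = 5·19 + 2 + (-1)·524288 = -524191.

-524191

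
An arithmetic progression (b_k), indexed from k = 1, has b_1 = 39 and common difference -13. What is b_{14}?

b_k = 39 + (k - 1)·(-13).
b_{14} = 39 + 13·(-13) = -130.

-130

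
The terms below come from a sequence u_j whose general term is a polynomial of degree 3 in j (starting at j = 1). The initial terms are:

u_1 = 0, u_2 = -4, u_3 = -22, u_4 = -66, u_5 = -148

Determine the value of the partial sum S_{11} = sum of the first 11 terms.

1st diffs: -4, -18, -44, -82.
2nd diffs: -14, -26, -38.
3rd diffs: -12, -12 (constant).
Newton forward-difference form: u_j = (-4)·C(j-1,1) + (-14)·C(j-1,2) + (-12)·C(j-1,3).
Continuing: …, -280, -474, -742, -1096, …, u_{11} = -2110.
Summing j = 1..11 (11 terms) gives -6490.

-6490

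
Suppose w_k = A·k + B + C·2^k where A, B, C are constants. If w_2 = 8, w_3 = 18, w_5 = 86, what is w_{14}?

49124

At k = 2, 3, 5: 2A + B + 4C = 8; 3A + B + 8C = 18; 5A + B + 32C = 86.
Subtracting the first from the second: A + 4C = 10.
Subtracting the second from the third: 2A + 24C = 68.
Solving: C = 3, A = -2, then B = 0.
Therefore w_{14} = -28 + 0 + 3·16384 = 49124.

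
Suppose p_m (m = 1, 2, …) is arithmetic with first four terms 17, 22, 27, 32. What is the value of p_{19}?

Common difference d = 5.
p_m = 17 + (m - 1)·5.
p_{19} = 17 + 18·5 = 107.

107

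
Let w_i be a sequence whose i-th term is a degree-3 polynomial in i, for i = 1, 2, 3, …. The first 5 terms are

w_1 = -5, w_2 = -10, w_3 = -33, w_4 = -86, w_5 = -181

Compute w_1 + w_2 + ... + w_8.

-2028

1st diffs: -5, -23, -53, -95.
2nd diffs: -18, -30, -42.
3rd diffs: -12, -12 (constant).
Newton forward-difference form: w_i = -5 + (-5)·C(i-1,1) + (-18)·C(i-1,2) + (-12)·C(i-1,3).
Continuing: -330, -545, -838.
Summing i = 1..8 (8 terms) gives -2028.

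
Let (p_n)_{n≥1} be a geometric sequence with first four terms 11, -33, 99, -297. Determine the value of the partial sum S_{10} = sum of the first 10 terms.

-162382

Common ratio r = -3.
p_n = 11·(-3)^(n-1).
S = 11·((-3)^10 - 1)/(-3 - 1) = 11·(59049 - 1)/(-4) = -162382.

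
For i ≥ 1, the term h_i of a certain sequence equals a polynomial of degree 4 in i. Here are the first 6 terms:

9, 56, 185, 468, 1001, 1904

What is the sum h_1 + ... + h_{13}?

109603

1st diffs: 47, 129, 283, 533, 903.
2nd diffs: 82, 154, 250, 370.
3rd diffs: 72, 96, 120.
4th diffs: 24, 24 (constant).
Newton forward-difference form: h_i = 9 + 47·C(i-1,1) + 82·C(i-1,2) + 72·C(i-1,3) + 24·C(i-1,4).
Continuing: …, 3321, 5420, 8393, 12456, …, h_{13} = 33705.
Summing i = 1..13 (13 terms) gives 109603.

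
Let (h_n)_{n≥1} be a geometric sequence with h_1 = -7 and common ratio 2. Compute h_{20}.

-3670016

h_n = (-7)·2^(n-1).
h_{20} = (-7)·2^19 = -3670016.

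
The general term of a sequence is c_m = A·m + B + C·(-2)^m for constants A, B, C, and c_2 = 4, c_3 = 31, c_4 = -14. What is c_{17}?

262201

Write the equations: 2A + B + 4C = 4; 3A + B - 8C = 31; 4A + B + 16C = -14.
Subtracting the first from the second: A - 12C = 27.
Subtracting the second from the third: A + 24C = -45.
Solving: C = -2, A = 3, then B = 6.
Therefore c_{17} = 51 + 6 + (-2)·(-131072) = 262201.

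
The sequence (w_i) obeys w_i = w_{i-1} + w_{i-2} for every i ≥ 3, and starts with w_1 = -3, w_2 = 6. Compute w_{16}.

Step forward from the initial values:
w_3 = 3, w_4 = 9, w_5 = 12, …, w_{13} = 597, w_{14} = 966, w_{15} = 1563, w_{16} = 2529.

2529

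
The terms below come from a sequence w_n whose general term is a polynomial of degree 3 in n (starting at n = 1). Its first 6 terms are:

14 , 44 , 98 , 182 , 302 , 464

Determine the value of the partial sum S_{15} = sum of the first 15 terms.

22470

1st diffs: 30, 54, 84, 120, 162.
2nd diffs: 24, 30, 36, 42.
3rd diffs: 6, 6, 6 (constant).
So w_n = n^3 + 6n^2 + 5n + 2.
Continuing: …, 674, 938, 1262, 1652, …, w_{15} = 4802.
Summing n = 1..15 (15 terms) gives 22470.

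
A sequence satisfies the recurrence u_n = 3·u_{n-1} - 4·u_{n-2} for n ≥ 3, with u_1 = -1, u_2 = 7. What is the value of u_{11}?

4729

Compute successive terms:
u_3 = 25;  u_4 = 47;  u_5 = 41;  u_6 = -65;  u_7 = -359;  u_8 = -817;  u_9 = -1015;  u_{10} = 223;  u_{11} = 4729.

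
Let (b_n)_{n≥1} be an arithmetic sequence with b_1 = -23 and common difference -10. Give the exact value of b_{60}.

b_n = -23 + (n - 1)·(-10).
b_{60} = -23 + 59·(-10) = -613.

-613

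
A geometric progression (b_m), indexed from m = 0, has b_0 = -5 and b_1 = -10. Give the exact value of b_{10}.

-5120

Common ratio r = 2.
b_m = (-5)·2^(m-0).
b_{10} = (-5)·2^10 = -5120.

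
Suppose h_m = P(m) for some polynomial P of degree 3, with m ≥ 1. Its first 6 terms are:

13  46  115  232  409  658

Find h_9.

1957

1st diffs: 33, 69, 117, 177, 249.
2nd diffs: 36, 48, 60, 72.
3rd diffs: 12, 12, 12 (constant).
So h_m = 2m^3 + 6m^2 + m + 4.
Evaluating at m = 9 gives h_9 = 1957.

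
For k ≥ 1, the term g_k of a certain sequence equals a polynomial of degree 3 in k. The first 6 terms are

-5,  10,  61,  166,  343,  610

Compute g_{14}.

8146

1st diffs: 15, 51, 105, 177, 267.
2nd diffs: 36, 54, 72, 90.
3rd diffs: 18, 18, 18 (constant).
Newton forward-difference form: g_k = -5 + 15·C(k-1,1) + 36·C(k-1,2) + 18·C(k-1,3).
At k = 14: k-1 = 13, so g_{14} = -5 + 195 + 2808 + 5148 = 8146.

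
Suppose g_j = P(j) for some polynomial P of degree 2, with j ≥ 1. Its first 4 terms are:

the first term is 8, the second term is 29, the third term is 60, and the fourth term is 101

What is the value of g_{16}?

1373

1st diffs: 21, 31, 41.
2nd diffs: 10, 10 (constant).
Newton forward-difference form: g_j = 8 + 21·C(j-1,1) + 10·C(j-1,2).
At j = 16: j-1 = 15, so g_{16} = 8 + 315 + 1050 = 1373.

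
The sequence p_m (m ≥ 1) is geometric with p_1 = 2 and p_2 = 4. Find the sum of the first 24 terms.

33554430

Common ratio r = 2.
p_m = 2·2^(m-1).
S = 2·(2^24 - 1)/(2 - 1) = 2·(16777216 - 1)/(1) = 33554430.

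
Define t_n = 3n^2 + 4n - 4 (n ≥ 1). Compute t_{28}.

2460

t_{28} = 3·28^2 + 4·28 - 4 = 2460.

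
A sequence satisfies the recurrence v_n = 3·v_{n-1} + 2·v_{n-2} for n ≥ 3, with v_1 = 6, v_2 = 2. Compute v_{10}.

120074

Applying the relation repeatedly:
v_3 = 18; v_4 = 58; v_5 = 210; v_6 = 746; v_7 = 2658; v_8 = 9466; v_9 = 33714; v_{10} = 120074.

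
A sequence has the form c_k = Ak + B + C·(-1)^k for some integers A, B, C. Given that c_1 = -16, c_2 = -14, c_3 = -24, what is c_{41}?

Plug in k = 1, 2, 3: A + B - C = -16; 2A + B + C = -14; 3A + B - C = -24.
Subtracting the first from the second: A + 2C = 2.
Subtracting the second from the third: A - 2C = -10.
Solving: C = 3, A = -4, then B = -9.
So c_k = -4·k + (-9) + 3·(-1)^k; at k=41 this is -176.

-176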